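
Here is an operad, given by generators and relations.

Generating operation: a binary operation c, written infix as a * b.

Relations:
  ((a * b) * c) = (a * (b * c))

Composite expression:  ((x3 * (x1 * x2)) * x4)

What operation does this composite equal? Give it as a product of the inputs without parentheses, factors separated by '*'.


x3 * x1 * x2 * x4

Associativity of c dissolves the nesting; only the x-input order survives.
(x1 * x2) linearizes to x1 * x2
(x3 * (x1 * x2)) linearizes to x3 * x1 * x2
((x3 * (x1 * x2)) * x4) linearizes to x3 * x1 * x2 * x4


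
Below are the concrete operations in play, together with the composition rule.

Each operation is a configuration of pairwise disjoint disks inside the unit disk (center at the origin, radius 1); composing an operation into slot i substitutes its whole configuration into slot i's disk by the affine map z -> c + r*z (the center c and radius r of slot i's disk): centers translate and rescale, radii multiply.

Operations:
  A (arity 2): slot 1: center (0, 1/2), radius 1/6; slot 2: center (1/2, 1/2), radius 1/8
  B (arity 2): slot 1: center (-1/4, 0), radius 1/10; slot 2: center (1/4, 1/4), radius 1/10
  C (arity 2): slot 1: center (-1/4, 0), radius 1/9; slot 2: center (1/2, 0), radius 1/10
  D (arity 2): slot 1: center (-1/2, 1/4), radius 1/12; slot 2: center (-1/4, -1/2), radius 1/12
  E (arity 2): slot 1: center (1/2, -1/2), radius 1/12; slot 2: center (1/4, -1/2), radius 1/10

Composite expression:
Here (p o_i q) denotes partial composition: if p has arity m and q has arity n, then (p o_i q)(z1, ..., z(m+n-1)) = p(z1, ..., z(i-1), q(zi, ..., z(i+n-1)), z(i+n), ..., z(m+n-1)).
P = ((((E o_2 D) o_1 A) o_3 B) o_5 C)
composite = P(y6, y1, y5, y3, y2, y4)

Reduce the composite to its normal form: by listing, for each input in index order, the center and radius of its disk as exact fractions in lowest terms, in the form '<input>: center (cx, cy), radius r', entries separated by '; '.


Each y-disk chains the slot maps above it in E; radii multiply.
input y6: composing its 2 substitution steps yields center (1/2, -11/24), radius 1/72
input y1: composing its 2 substitution steps yields center (13/24, -11/24), radius 1/96
input y5: composing its 3 substitution steps yields center (19/96, -19/40), radius 1/1200
input y3: composing its 3 substitution steps yields center (97/480, -227/480), radius 1/1200
input y2: composing its 3 substitution steps yields center (107/480, -11/20), radius 1/1080
input y4: composing its 3 substitution steps yields center (11/48, -11/20), radius 1/1200

y1: center (13/24, -11/24), radius 1/96; y2: center (107/480, -11/20), radius 1/1080; y3: center (97/480, -227/480), radius 1/1200; y4: center (11/48, -11/20), radius 1/1200; y5: center (19/96, -19/40), radius 1/1200; y6: center (1/2, -11/24), radius 1/72


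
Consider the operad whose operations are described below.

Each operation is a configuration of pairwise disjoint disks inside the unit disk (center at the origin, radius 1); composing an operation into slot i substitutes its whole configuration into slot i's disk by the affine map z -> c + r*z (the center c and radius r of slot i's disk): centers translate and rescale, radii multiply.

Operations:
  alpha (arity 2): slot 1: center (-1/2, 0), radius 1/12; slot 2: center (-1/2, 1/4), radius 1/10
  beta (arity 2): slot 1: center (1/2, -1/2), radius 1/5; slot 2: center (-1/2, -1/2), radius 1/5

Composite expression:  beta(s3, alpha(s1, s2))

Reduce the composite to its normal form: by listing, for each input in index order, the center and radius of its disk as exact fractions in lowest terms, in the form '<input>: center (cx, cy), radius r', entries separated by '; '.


s1: center (-3/5, -1/2), radius 1/60; s2: center (-3/5, -9/20), radius 1/50; s3: center (1/2, -1/2), radius 1/5

Nesting under beta composes maps z -> c + r*z down each s-path.
s3: after 1 affine step, its disk has center (1/2, -1/2), radius 1/5
s1: after 2 affine steps, its disk has center (-3/5, -1/2), radius 1/60
s2: after 2 affine steps, its disk has center (-3/5, -9/20), radius 1/50


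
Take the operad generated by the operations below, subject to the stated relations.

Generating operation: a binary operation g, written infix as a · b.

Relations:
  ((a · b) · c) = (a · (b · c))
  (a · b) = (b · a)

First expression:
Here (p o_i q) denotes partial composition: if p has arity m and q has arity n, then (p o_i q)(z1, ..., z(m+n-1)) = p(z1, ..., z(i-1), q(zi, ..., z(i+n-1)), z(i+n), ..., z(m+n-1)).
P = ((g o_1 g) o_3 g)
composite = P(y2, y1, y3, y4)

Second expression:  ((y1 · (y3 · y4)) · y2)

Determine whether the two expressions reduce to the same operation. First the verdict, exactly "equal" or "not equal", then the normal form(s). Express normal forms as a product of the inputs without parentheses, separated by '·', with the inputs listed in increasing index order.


equal — both sides give y1 · y2 · y3 · y4

In normal form, the first expression is y1 · y2 · y3 · y4
In normal form, the second expression is y1 · y2 · y3 · y4
Identical normal forms: equal.


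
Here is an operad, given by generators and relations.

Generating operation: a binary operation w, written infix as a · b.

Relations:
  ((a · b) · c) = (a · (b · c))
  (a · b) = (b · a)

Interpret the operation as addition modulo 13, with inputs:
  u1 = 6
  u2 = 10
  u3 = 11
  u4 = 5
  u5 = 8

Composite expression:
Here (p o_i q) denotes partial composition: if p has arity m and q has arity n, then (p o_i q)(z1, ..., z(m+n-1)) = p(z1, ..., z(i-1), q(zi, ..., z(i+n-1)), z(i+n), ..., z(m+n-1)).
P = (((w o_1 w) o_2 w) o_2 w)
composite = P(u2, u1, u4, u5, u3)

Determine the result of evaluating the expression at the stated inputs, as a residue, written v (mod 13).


1 (mod 13)

(u1 · u4) = 11
((u1 · u4) · u5) = 6
(u2 · ((u1 · u4) · u5)) = 3
((u2 · ((u1 · u4) · u5)) · u3) = 1


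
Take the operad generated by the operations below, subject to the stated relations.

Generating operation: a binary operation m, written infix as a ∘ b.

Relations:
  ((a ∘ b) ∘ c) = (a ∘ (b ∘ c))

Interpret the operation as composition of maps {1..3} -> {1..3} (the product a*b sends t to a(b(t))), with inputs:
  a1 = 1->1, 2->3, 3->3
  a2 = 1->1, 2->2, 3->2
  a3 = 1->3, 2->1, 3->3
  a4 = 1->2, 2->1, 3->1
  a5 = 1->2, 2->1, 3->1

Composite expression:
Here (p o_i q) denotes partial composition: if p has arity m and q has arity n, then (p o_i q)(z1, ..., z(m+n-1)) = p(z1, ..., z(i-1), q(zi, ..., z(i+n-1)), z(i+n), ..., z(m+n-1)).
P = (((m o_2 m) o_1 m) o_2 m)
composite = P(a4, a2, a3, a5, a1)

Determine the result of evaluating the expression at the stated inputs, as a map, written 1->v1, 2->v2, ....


1->2, 2->1, 3->1


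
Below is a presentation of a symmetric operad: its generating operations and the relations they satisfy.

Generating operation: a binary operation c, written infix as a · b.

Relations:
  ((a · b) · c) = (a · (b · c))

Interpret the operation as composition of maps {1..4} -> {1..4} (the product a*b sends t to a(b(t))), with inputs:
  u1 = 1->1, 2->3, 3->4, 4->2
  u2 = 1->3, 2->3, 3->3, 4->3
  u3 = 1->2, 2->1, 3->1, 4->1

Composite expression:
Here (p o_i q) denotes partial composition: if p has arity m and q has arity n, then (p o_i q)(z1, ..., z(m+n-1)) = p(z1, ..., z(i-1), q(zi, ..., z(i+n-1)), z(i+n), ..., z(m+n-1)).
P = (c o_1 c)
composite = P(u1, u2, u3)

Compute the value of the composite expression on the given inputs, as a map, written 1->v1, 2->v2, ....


1->4, 2->4, 3->4, 4->4

(u1 · u2) = 1->4, 2->4, 3->4, 4->4
((u1 · u2) · u3) = 1->4, 2->4, 3->4, 4->4


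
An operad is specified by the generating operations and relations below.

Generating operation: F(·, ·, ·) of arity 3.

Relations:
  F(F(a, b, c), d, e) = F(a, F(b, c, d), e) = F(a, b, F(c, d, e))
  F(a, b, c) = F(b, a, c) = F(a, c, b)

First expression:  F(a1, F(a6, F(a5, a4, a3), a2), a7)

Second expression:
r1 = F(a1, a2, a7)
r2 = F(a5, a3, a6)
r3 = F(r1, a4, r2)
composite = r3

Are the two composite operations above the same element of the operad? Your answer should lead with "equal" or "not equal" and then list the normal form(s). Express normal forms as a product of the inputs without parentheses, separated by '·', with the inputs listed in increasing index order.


The first composite normalizes to a1 · a2 · a3 · a4 · a5 · a6 · a7
The second composite normalizes to a1 · a2 · a3 · a4 · a5 · a6 · a7
Identical normal forms: equal.

equal; the common form is a1 · a2 · a3 · a4 · a5 · a6 · a7


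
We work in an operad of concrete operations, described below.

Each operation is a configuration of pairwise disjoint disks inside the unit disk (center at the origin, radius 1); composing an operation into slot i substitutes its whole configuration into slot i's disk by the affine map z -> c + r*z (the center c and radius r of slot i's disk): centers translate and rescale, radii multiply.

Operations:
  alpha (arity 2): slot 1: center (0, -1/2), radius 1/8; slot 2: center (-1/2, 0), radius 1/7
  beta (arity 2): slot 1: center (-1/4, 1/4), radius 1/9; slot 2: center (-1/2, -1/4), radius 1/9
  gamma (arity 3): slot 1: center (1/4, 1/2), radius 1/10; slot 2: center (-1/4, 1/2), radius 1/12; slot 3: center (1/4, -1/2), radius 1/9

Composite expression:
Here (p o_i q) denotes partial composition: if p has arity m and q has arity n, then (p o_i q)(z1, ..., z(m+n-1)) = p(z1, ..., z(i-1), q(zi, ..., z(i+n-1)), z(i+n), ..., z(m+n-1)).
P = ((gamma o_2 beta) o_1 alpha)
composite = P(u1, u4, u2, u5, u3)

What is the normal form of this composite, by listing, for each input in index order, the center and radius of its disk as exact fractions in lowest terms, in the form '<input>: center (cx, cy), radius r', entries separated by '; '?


u1: center (1/4, 9/20), radius 1/80; u2: center (-13/48, 25/48), radius 1/108; u3: center (1/4, -1/2), radius 1/9; u4: center (1/5, 1/2), radius 1/70; u5: center (-7/24, 23/48), radius 1/108

Each u-disk chains the slot maps above it in gamma; radii multiply.
for u1, the 2-step affine chain lands on center (1/4, 9/20), radius 1/80
for u4, the 2-step affine chain lands on center (1/5, 1/2), radius 1/70
for u2, the 2-step affine chain lands on center (-13/48, 25/48), radius 1/108
for u5, the 2-step affine chain lands on center (-7/24, 23/48), radius 1/108
for u3, the 1-step affine chain lands on center (1/4, -1/2), radius 1/9


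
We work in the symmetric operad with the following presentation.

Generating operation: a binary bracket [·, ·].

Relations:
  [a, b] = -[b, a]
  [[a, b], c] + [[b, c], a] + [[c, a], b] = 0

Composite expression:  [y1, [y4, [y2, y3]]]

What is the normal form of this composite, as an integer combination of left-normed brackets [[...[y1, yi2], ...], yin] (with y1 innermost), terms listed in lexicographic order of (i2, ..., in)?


-[[[y1, y2], y3], y4] + [[[y1, y3], y2], y4] + [[[y1, y4], y2], y3] - [[[y1, y4], y3], y2]

Left-normed coefficients sit on the y1-initial expansion words.
Composite bracket: [y1, [y4, [y2, y3]]]
Under [a, b] = ab - ba we get 8 signed associative words (2^3 = 8).
Collect the words opening with y1:
  from y1y2y3y4, sign -1: term -[[[y1, y2], y3], y4]
  from y1y3y2y4, sign +1: term +[[[y1, y3], y2], y4]
  from y1y4y2y3, sign +1: term +[[[y1, y4], y2], y3]
  from y1y4y3y2, sign -1: term -[[[y1, y4], y3], y2]


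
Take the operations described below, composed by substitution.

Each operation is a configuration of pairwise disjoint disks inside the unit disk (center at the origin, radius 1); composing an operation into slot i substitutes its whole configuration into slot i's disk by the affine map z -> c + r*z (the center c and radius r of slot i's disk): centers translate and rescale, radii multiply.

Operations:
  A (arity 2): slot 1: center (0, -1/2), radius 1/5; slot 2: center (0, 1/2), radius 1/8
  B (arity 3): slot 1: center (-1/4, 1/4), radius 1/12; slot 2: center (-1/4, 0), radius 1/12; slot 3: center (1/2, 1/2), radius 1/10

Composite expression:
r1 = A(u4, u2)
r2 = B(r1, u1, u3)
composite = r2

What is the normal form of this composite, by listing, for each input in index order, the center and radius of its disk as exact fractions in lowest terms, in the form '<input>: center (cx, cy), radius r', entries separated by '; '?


u1: center (-1/4, 0), radius 1/12; u2: center (-1/4, 7/24), radius 1/96; u3: center (1/2, 1/2), radius 1/10; u4: center (-1/4, 5/24), radius 1/60

Nesting under B composes maps z -> c + r*z down each u-path.
input u4: applying the 2 nested substitutions gives center (-1/4, 5/24), radius 1/60
input u2: applying the 2 nested substitutions gives center (-1/4, 7/24), radius 1/96
input u1: applying the 1 nested substitution gives center (-1/4, 0), radius 1/12
input u3: applying the 1 nested substitution gives center (1/2, 1/2), radius 1/10


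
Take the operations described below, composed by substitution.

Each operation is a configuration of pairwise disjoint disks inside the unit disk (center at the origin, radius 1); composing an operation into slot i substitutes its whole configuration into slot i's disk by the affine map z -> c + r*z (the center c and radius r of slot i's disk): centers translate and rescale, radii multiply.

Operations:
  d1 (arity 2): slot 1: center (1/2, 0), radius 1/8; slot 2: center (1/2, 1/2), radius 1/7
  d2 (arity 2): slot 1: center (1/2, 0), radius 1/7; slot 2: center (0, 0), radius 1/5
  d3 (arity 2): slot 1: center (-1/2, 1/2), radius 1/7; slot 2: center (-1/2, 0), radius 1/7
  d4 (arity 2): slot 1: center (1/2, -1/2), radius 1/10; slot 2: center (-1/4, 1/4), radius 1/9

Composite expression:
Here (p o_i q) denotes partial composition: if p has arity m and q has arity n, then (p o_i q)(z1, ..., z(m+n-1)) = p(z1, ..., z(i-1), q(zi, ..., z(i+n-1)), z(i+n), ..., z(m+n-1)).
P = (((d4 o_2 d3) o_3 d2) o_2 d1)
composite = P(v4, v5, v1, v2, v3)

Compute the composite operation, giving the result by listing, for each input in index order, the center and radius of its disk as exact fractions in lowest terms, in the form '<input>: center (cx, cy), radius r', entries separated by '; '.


v1: center (-25/84, 79/252), radius 1/441; v2: center (-25/84, 1/4), radius 1/441; v3: center (-11/36, 1/4), radius 1/315; v4: center (1/2, -1/2), radius 1/10; v5: center (-25/84, 11/36), radius 1/504

Nesting under d4 composes maps z -> c + r*z down each v-path.
tracing v4 down its 1-map path: center (1/2, -1/2), radius 1/10
tracing v5 down its 3-map path: center (-25/84, 11/36), radius 1/504
tracing v1 down its 3-map path: center (-25/84, 79/252), radius 1/441
tracing v2 down its 3-map path: center (-25/84, 1/4), radius 1/441
tracing v3 down its 3-map path: center (-11/36, 1/4), radius 1/315


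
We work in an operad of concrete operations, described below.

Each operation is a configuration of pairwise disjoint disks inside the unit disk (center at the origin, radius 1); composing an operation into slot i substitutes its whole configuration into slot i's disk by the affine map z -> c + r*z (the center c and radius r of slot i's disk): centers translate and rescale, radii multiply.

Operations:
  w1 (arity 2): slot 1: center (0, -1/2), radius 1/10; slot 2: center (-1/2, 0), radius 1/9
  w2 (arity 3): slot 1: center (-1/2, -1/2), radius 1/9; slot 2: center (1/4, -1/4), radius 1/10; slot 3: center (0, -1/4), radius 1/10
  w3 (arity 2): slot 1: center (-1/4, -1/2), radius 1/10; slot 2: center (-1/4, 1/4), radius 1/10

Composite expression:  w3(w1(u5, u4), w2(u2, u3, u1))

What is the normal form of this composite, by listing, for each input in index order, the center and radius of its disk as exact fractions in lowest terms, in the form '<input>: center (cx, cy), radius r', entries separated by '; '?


u1: center (-1/4, 9/40), radius 1/100; u2: center (-3/10, 1/5), radius 1/90; u3: center (-9/40, 9/40), radius 1/100; u4: center (-3/10, -1/2), radius 1/90; u5: center (-1/4, -11/20), radius 1/100

Below w3, radii multiply path by path; the u-disk centers shift.
for u5, the 2-step affine chain lands on center (-1/4, -11/20), radius 1/100
for u4, the 2-step affine chain lands on center (-3/10, -1/2), radius 1/90
for u2, the 2-step affine chain lands on center (-3/10, 1/5), radius 1/90
for u3, the 2-step affine chain lands on center (-9/40, 9/40), radius 1/100
for u1, the 2-step affine chain lands on center (-1/4, 9/40), radius 1/100


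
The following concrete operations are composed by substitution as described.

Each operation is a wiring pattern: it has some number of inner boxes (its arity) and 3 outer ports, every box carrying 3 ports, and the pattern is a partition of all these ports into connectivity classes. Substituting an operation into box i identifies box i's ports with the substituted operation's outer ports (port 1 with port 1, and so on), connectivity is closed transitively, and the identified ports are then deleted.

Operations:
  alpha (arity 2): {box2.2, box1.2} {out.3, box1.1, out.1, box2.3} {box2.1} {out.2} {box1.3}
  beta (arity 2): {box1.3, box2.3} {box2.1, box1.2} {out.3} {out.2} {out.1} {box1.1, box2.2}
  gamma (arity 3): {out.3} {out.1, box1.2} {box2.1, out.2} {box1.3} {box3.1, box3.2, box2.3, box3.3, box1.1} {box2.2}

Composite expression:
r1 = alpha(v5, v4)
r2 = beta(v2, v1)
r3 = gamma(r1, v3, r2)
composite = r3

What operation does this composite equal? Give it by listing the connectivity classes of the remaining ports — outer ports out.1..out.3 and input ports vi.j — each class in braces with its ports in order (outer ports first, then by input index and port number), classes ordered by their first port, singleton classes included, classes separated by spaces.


Reachability decides: close wires over gamma-identified ports.
composing alpha on (v5, v4), with out.j its own outer ports: {out.1, out.3, v4.3, v5.1} {out.2} {v4.1} {v4.2, v5.2} {v5.3}
composing beta on (v2, v1), with out.j its own outer ports: {out.1} {out.2} {out.3} {v1.1, v2.2} {v1.2, v2.1} {v1.3, v2.3}
composing gamma on (v5, v4, v3, v2, v1), with out.j its own outer ports: {out.1} {out.2, v3.1} {out.3} {v1.1, v2.2} {v1.2, v2.1} {v1.3, v2.3} {v3.2} {v3.3, v4.3, v5.1} {v4.1} {v4.2, v5.2} {v5.3}

{out.1} {out.2, v3.1} {out.3} {v1.1, v2.2} {v1.2, v2.1} {v1.3, v2.3} {v3.2} {v3.3, v4.3, v5.1} {v4.1} {v4.2, v5.2} {v5.3}


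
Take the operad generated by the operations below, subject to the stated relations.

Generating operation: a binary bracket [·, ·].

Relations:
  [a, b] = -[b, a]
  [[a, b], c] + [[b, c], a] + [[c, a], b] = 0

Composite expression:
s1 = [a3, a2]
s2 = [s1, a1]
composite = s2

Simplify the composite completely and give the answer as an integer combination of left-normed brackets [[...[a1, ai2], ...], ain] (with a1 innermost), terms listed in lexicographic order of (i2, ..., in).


[[a1, a2], a3] - [[a1, a3], a2]

Antisymmetry and Jacobi reduce to a1-anchored left-normed brackets.
Composite bracket: [[a3, a2], a1]
Applying ab - ba throughout gives 4 signed words (2^2 = 4).
Keep just the words that open with a1:
  from a1a2a3, sign +1: term +[[a1, a2], a3]
  from a1a3a2, sign -1: term -[[a1, a3], a2]


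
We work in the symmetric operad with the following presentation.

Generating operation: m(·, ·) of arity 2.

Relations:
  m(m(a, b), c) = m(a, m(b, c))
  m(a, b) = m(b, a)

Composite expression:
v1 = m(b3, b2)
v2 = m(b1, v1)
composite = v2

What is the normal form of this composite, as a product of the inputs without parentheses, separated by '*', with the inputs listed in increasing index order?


With m associative and commutative, the b-input set is all that matters.
m(b3, b2) linearizes to b3 * b2
m(b1, m(b3, b2)) linearizes to b1 * b3 * b2
reordering the factors by index: b1 * b2 * b3

b1 * b2 * b3


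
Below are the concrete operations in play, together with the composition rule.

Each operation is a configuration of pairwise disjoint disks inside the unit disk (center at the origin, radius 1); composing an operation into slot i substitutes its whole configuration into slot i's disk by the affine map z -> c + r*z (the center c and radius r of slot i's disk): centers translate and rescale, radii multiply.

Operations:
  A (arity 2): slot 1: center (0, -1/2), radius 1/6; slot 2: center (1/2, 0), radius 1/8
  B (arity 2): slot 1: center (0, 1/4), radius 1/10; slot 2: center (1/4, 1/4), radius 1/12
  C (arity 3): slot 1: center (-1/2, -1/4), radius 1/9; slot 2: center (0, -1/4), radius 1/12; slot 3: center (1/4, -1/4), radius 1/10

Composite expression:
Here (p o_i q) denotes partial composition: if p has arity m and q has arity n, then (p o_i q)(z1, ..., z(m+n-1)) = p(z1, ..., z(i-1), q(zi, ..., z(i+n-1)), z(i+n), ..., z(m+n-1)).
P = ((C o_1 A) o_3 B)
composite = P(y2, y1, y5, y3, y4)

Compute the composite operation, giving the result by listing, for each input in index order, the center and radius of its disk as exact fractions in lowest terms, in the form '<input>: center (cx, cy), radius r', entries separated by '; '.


Follow each y-input down from C: c' goes to c + r*c', radius to r*r'.
y2: after 2 affine steps, its disk has center (-1/2, -11/36), radius 1/54
y1: after 2 affine steps, its disk has center (-4/9, -1/4), radius 1/72
y5: after 2 affine steps, its disk has center (0, -11/48), radius 1/120
y3: after 2 affine steps, its disk has center (1/48, -11/48), radius 1/144
y4: after 1 affine step, its disk has center (1/4, -1/4), radius 1/10

y1: center (-4/9, -1/4), radius 1/72; y2: center (-1/2, -11/36), radius 1/54; y3: center (1/48, -11/48), radius 1/144; y4: center (1/4, -1/4), radius 1/10; y5: center (0, -11/48), radius 1/120


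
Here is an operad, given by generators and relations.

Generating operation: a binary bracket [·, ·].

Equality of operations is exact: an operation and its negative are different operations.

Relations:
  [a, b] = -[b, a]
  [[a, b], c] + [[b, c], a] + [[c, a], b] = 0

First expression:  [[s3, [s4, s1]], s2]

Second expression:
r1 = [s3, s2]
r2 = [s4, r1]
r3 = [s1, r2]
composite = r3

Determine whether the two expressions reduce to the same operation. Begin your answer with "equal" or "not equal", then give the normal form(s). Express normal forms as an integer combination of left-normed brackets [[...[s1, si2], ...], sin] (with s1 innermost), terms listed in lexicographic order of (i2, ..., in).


not equal — first [[[s1, s4], s3], s2], second [[[s1, s2], s3], s4] - [[[s1, s3], s2], s4] - [[[s1, s4], s2], s3] + [[[s1, s4], s3], s2]

In normal form, the first expression is [[[s1, s4], s3], s2]
In normal form, the second expression is [[[s1, s2], s3], s4] - [[[s1, s3], s2], s4] - [[[s1, s4], s2], s3] + [[[s1, s4], s3], s2]
They disagree, so not equal.


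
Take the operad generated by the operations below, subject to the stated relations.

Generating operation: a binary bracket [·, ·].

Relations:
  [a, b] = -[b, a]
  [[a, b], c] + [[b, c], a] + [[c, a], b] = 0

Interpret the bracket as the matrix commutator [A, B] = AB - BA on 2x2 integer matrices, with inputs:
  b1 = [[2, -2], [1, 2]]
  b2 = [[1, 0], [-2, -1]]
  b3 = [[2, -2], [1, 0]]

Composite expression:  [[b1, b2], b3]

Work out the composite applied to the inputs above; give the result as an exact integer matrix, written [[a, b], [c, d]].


[[8, -24], [-4, -8]]

[b1, b2] = [[4, 4], [2, -4]]
[[b1, b2], b3] = [[8, -24], [-4, -8]]


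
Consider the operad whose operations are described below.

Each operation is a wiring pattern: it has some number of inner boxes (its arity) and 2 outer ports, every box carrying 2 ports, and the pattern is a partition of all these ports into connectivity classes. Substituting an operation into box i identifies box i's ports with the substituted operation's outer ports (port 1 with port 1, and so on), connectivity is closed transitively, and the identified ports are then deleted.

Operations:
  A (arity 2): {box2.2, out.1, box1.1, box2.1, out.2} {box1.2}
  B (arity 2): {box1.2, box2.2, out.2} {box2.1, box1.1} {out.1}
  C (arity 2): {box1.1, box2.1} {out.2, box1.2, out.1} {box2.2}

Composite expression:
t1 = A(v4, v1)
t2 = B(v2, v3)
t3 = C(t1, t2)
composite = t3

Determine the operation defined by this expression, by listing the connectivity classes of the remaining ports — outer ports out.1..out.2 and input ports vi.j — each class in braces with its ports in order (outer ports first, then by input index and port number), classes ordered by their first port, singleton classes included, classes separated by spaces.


{out.1, out.2, v1.1, v1.2, v4.1} {v2.1, v3.1} {v2.2, v3.2} {v4.2}

Treat the ports identified at C as solder joints: merge, then drop.
A over (v4, v1) gives {out.1, out.2, v1.1, v1.2, v4.1} {v4.2}, out.j being that stage's outer ports
B over (v2, v3) gives {out.1} {out.2, v2.2, v3.2} {v2.1, v3.1}, out.j being that stage's outer ports
C over (v4, v1, v2, v3) gives {out.1, out.2, v1.1, v1.2, v4.1} {v2.1, v3.1} {v2.2, v3.2} {v4.2}, out.j being that stage's outer ports


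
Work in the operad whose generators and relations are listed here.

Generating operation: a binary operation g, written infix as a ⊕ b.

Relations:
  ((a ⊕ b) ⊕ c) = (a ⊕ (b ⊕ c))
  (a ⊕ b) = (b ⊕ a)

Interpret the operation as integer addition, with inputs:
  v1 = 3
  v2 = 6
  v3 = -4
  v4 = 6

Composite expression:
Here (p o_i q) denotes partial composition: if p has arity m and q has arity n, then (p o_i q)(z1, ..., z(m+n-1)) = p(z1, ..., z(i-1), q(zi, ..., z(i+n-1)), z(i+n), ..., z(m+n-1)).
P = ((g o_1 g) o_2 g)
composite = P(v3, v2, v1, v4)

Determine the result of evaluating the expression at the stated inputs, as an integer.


11

(v2 ⊕ v1) = 9
(v3 ⊕ (v2 ⊕ v1)) = 5
((v3 ⊕ (v2 ⊕ v1)) ⊕ v4) = 11


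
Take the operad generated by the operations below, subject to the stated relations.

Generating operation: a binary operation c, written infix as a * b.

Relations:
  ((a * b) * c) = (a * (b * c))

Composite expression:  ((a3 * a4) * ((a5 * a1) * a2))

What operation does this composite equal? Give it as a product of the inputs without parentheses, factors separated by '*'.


Under associativity of c, the answer is the a's in reading order.
(a3 * a4) flattens to a3 * a4
(a5 * a1) flattens to a5 * a1
((a5 * a1) * a2) flattens to a5 * a1 * a2
((a3 * a4) * ((a5 * a1) * a2)) flattens to a3 * a4 * a5 * a1 * a2

a3 * a4 * a5 * a1 * a2


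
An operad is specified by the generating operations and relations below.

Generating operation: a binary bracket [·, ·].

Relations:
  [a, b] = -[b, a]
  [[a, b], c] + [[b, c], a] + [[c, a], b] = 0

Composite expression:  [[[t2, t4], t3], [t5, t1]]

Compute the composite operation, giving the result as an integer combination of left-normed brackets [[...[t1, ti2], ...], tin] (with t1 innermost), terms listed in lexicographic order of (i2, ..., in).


[[[[t1, t5], t2], t4], t3] - [[[[t1, t5], t3], t2], t4] + [[[[t1, t5], t3], t4], t2] - [[[[t1, t5], t4], t2], t3]

Antisymmetry and Jacobi reduce to t1-anchored left-normed brackets.
Composite bracket: [[[t2, t4], t3], [t5, t1]]
The bracket unfolds into 16 signed words via [a, b] = ab - ba (2^4 = 16).
Coefficients come from the t1-initial words:
  word t1t5t2t4t3 has sign +1, contributing +[[[[t1, t5], t2], t4], t3]
  word t1t5t3t2t4 has sign -1, contributing -[[[[t1, t5], t3], t2], t4]
  word t1t5t3t4t2 has sign +1, contributing +[[[[t1, t5], t3], t4], t2]
  word t1t5t4t2t3 has sign -1, contributing -[[[[t1, t5], t4], t2], t3]


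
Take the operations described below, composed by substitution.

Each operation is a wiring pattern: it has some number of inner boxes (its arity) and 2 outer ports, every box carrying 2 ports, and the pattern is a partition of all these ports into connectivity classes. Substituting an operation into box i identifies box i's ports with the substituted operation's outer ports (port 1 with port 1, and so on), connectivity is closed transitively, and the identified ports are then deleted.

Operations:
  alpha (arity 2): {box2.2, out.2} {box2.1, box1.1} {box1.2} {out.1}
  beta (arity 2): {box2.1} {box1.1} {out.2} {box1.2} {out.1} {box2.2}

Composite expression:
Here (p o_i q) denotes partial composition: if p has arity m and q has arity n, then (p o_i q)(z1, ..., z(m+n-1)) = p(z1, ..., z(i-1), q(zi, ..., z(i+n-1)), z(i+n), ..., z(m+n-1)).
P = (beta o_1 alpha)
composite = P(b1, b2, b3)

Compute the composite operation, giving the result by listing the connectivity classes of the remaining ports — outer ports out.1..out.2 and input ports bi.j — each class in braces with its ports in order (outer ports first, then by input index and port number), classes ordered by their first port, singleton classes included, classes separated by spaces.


{out.1} {out.2} {b1.1, b2.1} {b1.2} {b2.2} {b3.1} {b3.2}


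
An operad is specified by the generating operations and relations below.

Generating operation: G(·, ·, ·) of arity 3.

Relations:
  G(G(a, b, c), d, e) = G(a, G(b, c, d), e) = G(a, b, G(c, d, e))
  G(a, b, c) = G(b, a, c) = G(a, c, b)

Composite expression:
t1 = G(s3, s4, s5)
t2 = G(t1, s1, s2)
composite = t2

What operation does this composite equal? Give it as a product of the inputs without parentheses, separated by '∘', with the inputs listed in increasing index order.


s1 ∘ s2 ∘ s3 ∘ s4 ∘ s5

Key point: G commutes, so take the s-inputs in any fixed order.
G(s3, s4, s5) linearizes to s3 ∘ s4 ∘ s5
G(G(s3, s4, s5), s1, s2) linearizes to s3 ∘ s4 ∘ s5 ∘ s1 ∘ s2
sorting the factors by input index: s1 ∘ s2 ∘ s3 ∘ s4 ∘ s5


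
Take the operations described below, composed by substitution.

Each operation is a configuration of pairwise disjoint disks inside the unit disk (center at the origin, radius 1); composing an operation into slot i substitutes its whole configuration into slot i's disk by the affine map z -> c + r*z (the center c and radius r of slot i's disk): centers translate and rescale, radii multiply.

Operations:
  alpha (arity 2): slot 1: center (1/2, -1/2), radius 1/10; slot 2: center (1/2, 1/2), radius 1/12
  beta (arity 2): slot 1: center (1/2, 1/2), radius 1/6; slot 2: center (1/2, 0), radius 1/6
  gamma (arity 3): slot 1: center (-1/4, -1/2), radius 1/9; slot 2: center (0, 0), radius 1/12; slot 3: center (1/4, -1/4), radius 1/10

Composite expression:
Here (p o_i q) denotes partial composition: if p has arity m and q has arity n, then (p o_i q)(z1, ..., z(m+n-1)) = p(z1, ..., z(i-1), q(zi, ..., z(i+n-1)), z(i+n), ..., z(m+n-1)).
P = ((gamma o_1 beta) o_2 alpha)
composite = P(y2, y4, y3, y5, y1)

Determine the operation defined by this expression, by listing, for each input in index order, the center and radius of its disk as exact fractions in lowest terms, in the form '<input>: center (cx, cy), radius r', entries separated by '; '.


y1: center (1/4, -1/4), radius 1/10; y2: center (-7/36, -4/9), radius 1/54; y3: center (-5/27, -53/108), radius 1/648; y4: center (-5/27, -55/108), radius 1/540; y5: center (0, 0), radius 1/12


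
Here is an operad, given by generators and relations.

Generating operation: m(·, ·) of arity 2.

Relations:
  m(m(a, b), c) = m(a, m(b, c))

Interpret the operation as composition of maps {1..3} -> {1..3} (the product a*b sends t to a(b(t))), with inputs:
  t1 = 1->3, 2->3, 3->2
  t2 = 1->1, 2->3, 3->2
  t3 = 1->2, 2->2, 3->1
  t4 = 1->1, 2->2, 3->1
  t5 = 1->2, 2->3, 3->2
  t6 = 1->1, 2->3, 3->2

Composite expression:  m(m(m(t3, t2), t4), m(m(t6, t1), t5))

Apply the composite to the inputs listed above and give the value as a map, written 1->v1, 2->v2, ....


m(t3, t2) = 1->2, 2->1, 3->2
m(m(t3, t2), t4) = 1->2, 2->1, 3->2
m(t6, t1) = 1->2, 2->2, 3->3
m(m(t6, t1), t5) = 1->2, 2->3, 3->2
m(m(m(t3, t2), t4), m(m(t6, t1), t5)) = 1->1, 2->2, 3->1

1->1, 2->2, 3->1


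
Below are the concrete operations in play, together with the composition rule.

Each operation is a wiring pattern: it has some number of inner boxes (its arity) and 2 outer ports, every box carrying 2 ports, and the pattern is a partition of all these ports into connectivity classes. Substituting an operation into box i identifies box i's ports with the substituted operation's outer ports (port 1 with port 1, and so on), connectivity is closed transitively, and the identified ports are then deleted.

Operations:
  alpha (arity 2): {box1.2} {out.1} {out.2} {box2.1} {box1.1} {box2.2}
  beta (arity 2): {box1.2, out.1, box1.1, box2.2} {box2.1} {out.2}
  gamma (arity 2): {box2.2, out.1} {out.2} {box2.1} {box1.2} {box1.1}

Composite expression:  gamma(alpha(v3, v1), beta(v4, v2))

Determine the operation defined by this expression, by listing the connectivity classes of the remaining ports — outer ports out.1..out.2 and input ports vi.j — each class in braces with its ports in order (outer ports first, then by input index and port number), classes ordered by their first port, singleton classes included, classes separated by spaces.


{out.1} {out.2} {v1.1} {v1.2} {v2.1} {v2.2, v4.1, v4.2} {v3.1} {v3.2}

Treat the ports identified at gamma as solder joints: merge, then drop.
after alpha, the pattern on (v3, v1) reads {out.1} {out.2} {v1.1} {v1.2} {v3.1} {v3.2} (out.j = its outer ports)
after beta, the pattern on (v4, v2) reads {out.1, v2.2, v4.1, v4.2} {out.2} {v2.1} (out.j = its outer ports)
after gamma, the pattern on (v3, v1, v4, v2) reads {out.1} {out.2} {v1.1} {v1.2} {v2.1} {v2.2, v4.1, v4.2} {v3.1} {v3.2} (out.j = its outer ports)


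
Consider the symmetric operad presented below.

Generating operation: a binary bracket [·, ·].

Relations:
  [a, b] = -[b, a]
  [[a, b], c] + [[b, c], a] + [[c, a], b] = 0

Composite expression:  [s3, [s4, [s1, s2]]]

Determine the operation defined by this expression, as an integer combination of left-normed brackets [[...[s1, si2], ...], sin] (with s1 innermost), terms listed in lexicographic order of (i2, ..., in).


[[[s1, s2], s4], s3]

Left-normed coefficients sit on the s1-initial expansion words.
Composite bracket: [s3, [s4, [s1, s2]]]
The bracket unfolds into 8 signed words via [a, b] = ab - ba (2^3 = 8).
Words beginning with s1 determine it all:
  sign of s1s2s4s3 is +1, so it contributes +[[[s1, s2], s4], s3]


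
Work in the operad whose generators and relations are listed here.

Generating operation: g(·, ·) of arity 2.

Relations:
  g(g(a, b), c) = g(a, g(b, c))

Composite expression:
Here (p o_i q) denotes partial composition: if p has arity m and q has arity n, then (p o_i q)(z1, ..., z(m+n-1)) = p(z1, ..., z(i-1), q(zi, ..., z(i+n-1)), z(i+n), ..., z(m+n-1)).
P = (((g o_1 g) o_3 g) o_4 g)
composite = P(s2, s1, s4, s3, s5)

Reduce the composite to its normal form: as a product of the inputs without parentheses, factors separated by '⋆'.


s2 ⋆ s1 ⋆ s4 ⋆ s3 ⋆ s5

The g-tree's shape is irrelevant; the s-reading-order decides.
g(s2, s1) spells out as s2 ⋆ s1
g(s3, s5) spells out as s3 ⋆ s5
g(s4, g(s3, s5)) spells out as s4 ⋆ s3 ⋆ s5
g(g(s2, s1), g(s4, g(s3, s5))) spells out as s2 ⋆ s1 ⋆ s4 ⋆ s3 ⋆ s5


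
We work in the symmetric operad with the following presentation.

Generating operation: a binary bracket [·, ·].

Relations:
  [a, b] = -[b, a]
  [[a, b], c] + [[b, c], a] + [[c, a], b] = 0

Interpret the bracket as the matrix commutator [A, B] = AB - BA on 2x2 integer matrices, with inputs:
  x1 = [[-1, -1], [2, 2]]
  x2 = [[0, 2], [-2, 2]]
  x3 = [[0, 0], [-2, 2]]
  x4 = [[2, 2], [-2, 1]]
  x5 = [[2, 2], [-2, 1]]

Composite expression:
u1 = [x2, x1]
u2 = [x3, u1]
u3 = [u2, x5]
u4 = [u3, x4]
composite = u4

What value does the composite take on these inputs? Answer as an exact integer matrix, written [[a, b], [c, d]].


[[-312, -48], [108, 312]]

[x2, x1] = [[2, 8], [10, -2]]
[x3, [x2, x1]] = [[16, -16], [12, -16]]
[[x3, [x2, x1]], x5] = [[8, 80], [76, -8]]
[[[x3, [x2, x1]], x5], x4] = [[-312, -48], [108, 312]]


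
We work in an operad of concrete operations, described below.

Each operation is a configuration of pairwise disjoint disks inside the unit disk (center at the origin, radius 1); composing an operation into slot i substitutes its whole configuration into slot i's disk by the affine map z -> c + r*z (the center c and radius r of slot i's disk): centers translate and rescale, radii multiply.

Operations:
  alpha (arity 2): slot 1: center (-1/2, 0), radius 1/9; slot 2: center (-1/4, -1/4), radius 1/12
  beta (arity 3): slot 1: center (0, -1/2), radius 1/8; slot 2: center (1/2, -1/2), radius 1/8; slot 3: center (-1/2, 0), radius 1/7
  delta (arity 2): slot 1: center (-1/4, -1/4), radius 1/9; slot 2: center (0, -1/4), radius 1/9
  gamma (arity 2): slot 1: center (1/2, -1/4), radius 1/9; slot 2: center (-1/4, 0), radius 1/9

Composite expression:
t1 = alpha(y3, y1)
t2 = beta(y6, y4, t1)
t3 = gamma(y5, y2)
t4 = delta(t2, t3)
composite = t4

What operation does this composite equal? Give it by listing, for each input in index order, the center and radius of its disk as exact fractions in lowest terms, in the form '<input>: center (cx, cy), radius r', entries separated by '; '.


y1: center (-13/42, -16/63), radius 1/756; y2: center (-1/36, -1/4), radius 1/81; y3: center (-79/252, -1/4), radius 1/567; y4: center (-7/36, -11/36), radius 1/72; y5: center (1/18, -5/18), radius 1/81; y6: center (-1/4, -11/36), radius 1/72

Follow each y-input down from delta: c' goes to c + r*c', radius to r*r'.
input y6: applying the 2 nested substitutions gives center (-1/4, -11/36), radius 1/72
input y4: applying the 2 nested substitutions gives center (-7/36, -11/36), radius 1/72
input y3: applying the 3 nested substitutions gives center (-79/252, -1/4), radius 1/567
input y1: applying the 3 nested substitutions gives center (-13/42, -16/63), radius 1/756
input y5: applying the 2 nested substitutions gives center (1/18, -5/18), radius 1/81
input y2: applying the 2 nested substitutions gives center (-1/36, -1/4), radius 1/81


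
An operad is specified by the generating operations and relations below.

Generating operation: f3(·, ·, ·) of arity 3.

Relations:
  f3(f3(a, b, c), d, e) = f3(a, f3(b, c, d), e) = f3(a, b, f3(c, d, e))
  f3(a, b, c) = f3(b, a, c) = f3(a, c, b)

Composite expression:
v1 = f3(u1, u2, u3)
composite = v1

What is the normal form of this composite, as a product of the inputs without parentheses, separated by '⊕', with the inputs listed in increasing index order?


With f3 associative and commutative, the u-input set is all that matters.
f3(u1, u2, u3) spells out as u1 ⊕ u2 ⊕ u3
commutativity sorts the factors: u1 ⊕ u2 ⊕ u3

u1 ⊕ u2 ⊕ u3


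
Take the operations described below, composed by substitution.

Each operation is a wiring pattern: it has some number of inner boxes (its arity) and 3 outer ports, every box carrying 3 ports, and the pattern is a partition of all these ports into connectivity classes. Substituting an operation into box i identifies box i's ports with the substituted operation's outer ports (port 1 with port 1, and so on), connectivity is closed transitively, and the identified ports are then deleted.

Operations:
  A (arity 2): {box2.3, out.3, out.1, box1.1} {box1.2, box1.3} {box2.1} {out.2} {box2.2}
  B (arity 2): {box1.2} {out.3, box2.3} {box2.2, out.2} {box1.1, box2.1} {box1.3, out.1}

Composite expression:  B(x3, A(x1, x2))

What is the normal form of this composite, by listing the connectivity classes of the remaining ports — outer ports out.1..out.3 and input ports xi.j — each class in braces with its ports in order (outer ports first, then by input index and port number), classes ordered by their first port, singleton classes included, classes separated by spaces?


{out.1, x3.3} {out.2} {out.3, x1.1, x2.3, x3.1} {x1.2, x1.3} {x2.1} {x2.2} {x3.2}

Treat the ports identified at B as solder joints: merge, then drop.
through A, on inputs (x1, x2): {out.1, out.3, x1.1, x2.3} {out.2} {x1.2, x1.3} {x2.1} {x2.2} (out.j = stage outer ports)
through B, on inputs (x3, x1, x2): {out.1, x3.3} {out.2} {out.3, x1.1, x2.3, x3.1} {x1.2, x1.3} {x2.1} {x2.2} {x3.2} (out.j = stage outer ports)


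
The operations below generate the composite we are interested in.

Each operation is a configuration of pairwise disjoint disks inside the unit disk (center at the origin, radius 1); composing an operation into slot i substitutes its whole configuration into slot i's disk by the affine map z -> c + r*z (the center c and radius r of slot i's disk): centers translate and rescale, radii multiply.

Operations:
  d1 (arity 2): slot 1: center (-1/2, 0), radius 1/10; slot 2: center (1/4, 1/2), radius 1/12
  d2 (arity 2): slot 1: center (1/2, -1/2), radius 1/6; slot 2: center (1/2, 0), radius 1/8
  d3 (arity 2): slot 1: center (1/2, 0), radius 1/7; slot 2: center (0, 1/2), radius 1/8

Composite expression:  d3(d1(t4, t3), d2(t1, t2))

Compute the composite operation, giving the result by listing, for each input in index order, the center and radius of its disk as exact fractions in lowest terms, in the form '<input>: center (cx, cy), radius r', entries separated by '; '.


t1: center (1/16, 7/16), radius 1/48; t2: center (1/16, 1/2), radius 1/64; t3: center (15/28, 1/14), radius 1/84; t4: center (3/7, 0), radius 1/70

Only the slot chain above each t matters under d3; compose those maps.
t4 passes through 2 substitutions, ending at center (3/7, 0), radius 1/70
t3 passes through 2 substitutions, ending at center (15/28, 1/14), radius 1/84
t1 passes through 2 substitutions, ending at center (1/16, 7/16), radius 1/48
t2 passes through 2 substitutions, ending at center (1/16, 1/2), radius 1/64
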